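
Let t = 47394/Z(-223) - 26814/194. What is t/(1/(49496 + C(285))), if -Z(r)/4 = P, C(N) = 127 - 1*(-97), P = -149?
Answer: -42179390220/14453 ≈ -2.9184e+6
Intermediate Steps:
C(N) = 224 (C(N) = 127 + 97 = 224)
Z(r) = 596 (Z(r) = -4*(-149) = 596)
t = -1696677/28906 (t = 47394/596 - 26814/194 = 47394*(1/596) - 26814*1/194 = 23697/298 - 13407/97 = -1696677/28906 ≈ -58.696)
t/(1/(49496 + C(285))) = -1696677/(28906*(1/(49496 + 224))) = -1696677/(28906*(1/49720)) = -1696677/(28906*1/49720) = -1696677/28906*49720 = -42179390220/14453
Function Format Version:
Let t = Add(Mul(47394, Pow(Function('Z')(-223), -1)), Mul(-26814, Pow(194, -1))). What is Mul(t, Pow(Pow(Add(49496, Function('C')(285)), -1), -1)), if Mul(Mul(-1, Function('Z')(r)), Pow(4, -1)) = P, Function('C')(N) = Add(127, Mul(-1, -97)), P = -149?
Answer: Rational(-42179390220, 14453) ≈ -2.9184e+6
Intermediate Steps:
Function('C')(N) = 224 (Function('C')(N) = Add(127, 97) = 224)
Function('Z')(r) = 596 (Function('Z')(r) = Mul(-4, -149) = 596)
t = Rational(-1696677, 28906) (t = Add(Mul(47394, Pow(596, -1)), Mul(-26814, Pow(194, -1))) = Add(Mul(47394, Rational(1, 596)), Mul(-26814, Rational(1, 194))) = Add(Rational(23697, 298), Rational(-13407, 97)) = Rational(-1696677, 28906) ≈ -58.696)
Mul(t, Pow(Pow(Add(49496, Function('C')(285)), -1), -1)) = Mul(Rational(-1696677, 28906), Pow(Pow(Add(49496, 224), -1), -1)) = Mul(Rational(-1696677, 28906), Pow(Pow(49720, -1), -1)) = Mul(Rational(-1696677, 28906), Pow(Rational(1, 49720), -1)) = Mul(Rational(-1696677, 28906), 49720) = Rational(-42179390220, 14453)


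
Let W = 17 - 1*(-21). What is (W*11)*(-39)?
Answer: -16302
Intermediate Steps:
W = 38 (W = 17 + 21 = 38)
(W*11)*(-39) = (38*11)*(-39) = 418*(-39) = -16302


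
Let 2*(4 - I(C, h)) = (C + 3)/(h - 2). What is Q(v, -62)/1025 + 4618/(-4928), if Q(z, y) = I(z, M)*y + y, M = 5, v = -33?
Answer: -778881/505120 ≈ -1.5420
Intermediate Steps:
I(C, h) = 4 - (3 + C)/(2*(-2 + h)) (I(C, h) = 4 - (C + 3)/(2*(h - 2)) = 4 - (3 + C)/(2*(-2 + h)))
Q(z, y) = y + y*(7/2 - z/6) (Q(z, y) = ((-19 - z + 8*5)/(2*(-2 + 5)))*y + y = ((½)*(-19 - z + 40)/3)*y + y = ((½)*(⅓)*(21 - z))*y + y = (7/2 - z/6)*y + y = y*(7/2 - z/6) + y = y + y*(7/2 - z/6))
Q(v, -62)/1025 + 4618/(-4928) = ((⅙)*(-62)*(27 - 1*(-33)))/1025 + 4618/(-4928) = ((⅙)*(-62)*(27 + 33))*(1/1025) + 4618*(-1/4928) = ((⅙)*(-62)*60)*(1/1025) - 2309/2464 = -620*1/1025 - 2309/2464 = -124/205 - 2309/2464 = -778881/505120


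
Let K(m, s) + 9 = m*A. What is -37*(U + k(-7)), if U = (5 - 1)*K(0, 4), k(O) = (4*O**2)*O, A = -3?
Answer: 52096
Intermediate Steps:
K(m, s) = -9 - 3*m (K(m, s) = -9 + m*(-3) = -9 - 3*m)
k(O) = 4*O**3
U = -36 (U = (5 - 1)*(-9 - 3*0) = 4*(-9 + 0) = 4*(-9) = -36)
-37*(U + k(-7)) = -37*(-36 + 4*(-7)**3) = -37*(-36 + 4*(-343)) = -37*(-36 - 1372) = -37*(-1408) = 52096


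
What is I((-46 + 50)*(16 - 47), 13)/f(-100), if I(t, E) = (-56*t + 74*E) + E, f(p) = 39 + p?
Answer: -7919/61 ≈ -129.82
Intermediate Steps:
I(t, E) = -56*t + 75*E
I((-46 + 50)*(16 - 47), 13)/f(-100) = (-56*(-46 + 50)*(16 - 47) + 75*13)/(39 - 100) = (-224*(-31) + 975)/(-61) = (-56*(-124) + 975)*(-1/61) = (6944 + 975)*(-1/61) = 7919*(-1/61) = -7919/61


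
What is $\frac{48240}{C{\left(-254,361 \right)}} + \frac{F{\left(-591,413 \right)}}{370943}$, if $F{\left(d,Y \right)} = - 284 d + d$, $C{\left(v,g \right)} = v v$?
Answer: $\frac{7171196217}{5982939647} \approx 1.1986$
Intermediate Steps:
$C{\left(v,g \right)} = v^{2}$
$F{\left(d,Y \right)} = - 283 d$
$\frac{48240}{C{\left(-254,361 \right)}} + \frac{F{\left(-591,413 \right)}}{370943} = \frac{48240}{\left(-254\right)^{2}} + \frac{\left(-283\right) \left(-591\right)}{370943} = \frac{48240}{64516} + 167253 \cdot \frac{1}{370943} = 48240 \cdot \frac{1}{64516} + \frac{167253}{370943} = \frac{12060}{16129} + \frac{167253}{370943} = \frac{7171196217}{5982939647}$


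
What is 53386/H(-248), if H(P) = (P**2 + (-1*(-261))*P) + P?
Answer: -26693/1736 ≈ -15.376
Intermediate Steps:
H(P) = P**2 + 262*P (H(P) = (P**2 + 261*P) + P = P**2 + 262*P)
53386/H(-248) = 53386/((-248*(262 - 248))) = 53386/((-248*14)) = 53386/(-3472) = 53386*(-1/3472) = -26693/1736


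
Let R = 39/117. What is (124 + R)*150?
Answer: 18650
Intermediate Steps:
R = ⅓ (R = 39*(1/117) = ⅓ ≈ 0.33333)
(124 + R)*150 = (124 + ⅓)*150 = (373/3)*150 = 18650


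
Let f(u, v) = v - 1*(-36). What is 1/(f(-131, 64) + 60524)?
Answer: 1/60624 ≈ 1.6495e-5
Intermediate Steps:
f(u, v) = 36 + v (f(u, v) = v + 36 = 36 + v)
1/(f(-131, 64) + 60524) = 1/((36 + 64) + 60524) = 1/(100 + 60524) = 1/60624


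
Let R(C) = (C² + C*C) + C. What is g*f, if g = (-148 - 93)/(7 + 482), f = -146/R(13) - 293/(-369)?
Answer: -1311281/7037199 ≈ -0.18634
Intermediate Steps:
R(C) = C + 2*C² (R(C) = (C² + C²) + C = 2*C² + C = C + 2*C²)
f = 5441/14391 (f = -146*1/(13*(1 + 2*13)) - 293/(-369) = -146*1/(13*(1 + 26)) - 293*(-1/369) = -146/(13*27) + 293/369 = -146/351 + 293/369 = 5441/14391 ≈ 0.37808)
g = -241/489 ≈ -0.49284
g*f = -241/489*5441/14391 = -1311281/7037199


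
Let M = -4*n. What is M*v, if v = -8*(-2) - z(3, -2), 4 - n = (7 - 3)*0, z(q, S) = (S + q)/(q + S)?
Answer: -240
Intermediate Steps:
z(q, S) = 1 (z(q, S) = (S + q)/(S + q) = 1)
n = 4 (n = 4 - (7 - 3)*0 = 4 - 4*0 = 4 - 1*0 = 4 + 0 = 4)
M = -16 (M = -4*4 = -16)
v = 15 (v = -8*(-2) - 1*1 = 16 - 1 = 15)
M*v = -16*15 = -240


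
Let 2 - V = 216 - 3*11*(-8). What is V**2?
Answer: 228484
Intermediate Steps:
V = -478 (V = 2 - (216 - 3*11*(-8)) = 2 - (216 - 33*(-8)) = 2 - (216 + 264) = 2 - 1*480 = 2 - 480 = -478)
V**2 = (-478)**2 = 228484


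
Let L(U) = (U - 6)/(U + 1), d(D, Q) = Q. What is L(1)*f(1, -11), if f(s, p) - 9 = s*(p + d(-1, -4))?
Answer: 15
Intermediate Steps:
L(U) = (-6 + U)/(1 + U)
f(s, p) = 9 + s*(-4 + p) (f(s, p) = 9 + s*(p - 4) = 9 + s*(-4 + p))
L(1)*f(1, -11) = ((-6 + 1)/(1 + 1))*(9 - 4*1 - 11*1) = (-5/2)*(9 - 4 - 11) = ((½)*(-5))*(-6) = -5/2*(-6) = 15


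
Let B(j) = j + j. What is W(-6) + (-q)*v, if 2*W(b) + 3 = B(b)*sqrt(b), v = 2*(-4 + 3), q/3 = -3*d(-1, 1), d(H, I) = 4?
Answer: -147/2 - 6*I*sqrt(6) ≈ -73.5 - 14.697*I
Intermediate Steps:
q = -36 (q = 3*(-3*4) = 3*(-12) = -36)
B(j) = 2*j
v = -2 (v = 2*(-1) = -2)
W(b) = -3/2 + b**(3/2) (W(b) = -3/2 + ((2*b)*sqrt(b))/2 = -3/2 + (2*b**(3/2))/2 = -3/2 + b**(3/2))
W(-6) + (-q)*v = (-3/2 + (-6)**(3/2)) - 1*(-36)*(-2) = (-3/2 - 6*I*sqrt(6)) + 36*(-2) = (-3/2 - 6*I*sqrt(6)) - 72 = -147/2 - 6*I*sqrt(6)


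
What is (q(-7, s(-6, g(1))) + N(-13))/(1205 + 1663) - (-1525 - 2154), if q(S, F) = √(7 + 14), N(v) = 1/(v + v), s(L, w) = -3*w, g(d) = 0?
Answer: 274335671/74568 + √21/2868 ≈ 3679.0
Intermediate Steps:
N(v) = 1/(2*v)
q(S, F) = √21
(q(-7, s(-6, g(1))) + N(-13))/(1205 + 1663) - (-1525 - 2154) = (√21 + (½)/(-13))/(1205 + 1663) - (-1525 - 2154) = (√21 + (½)*(-1/13))/2868 - 1*(-3679) = (√21 - 1/26)*(1/2868) + 3679 = (-1/26 + √21)*(1/2868) + 3679 = (-1/74568 + √21/2868) + 3679 = 274335671/74568 + √21/2868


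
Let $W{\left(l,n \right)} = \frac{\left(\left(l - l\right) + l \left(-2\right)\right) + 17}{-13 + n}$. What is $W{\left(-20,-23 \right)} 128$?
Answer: $- \frac{608}{3} \approx -202.67$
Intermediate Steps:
$W{\left(l,n \right)} = \frac{17 - 2 l}{-13 + n}$ ($W{\left(l,n \right)} = \frac{\left(0 - 2 l\right) + 17}{-13 + n} = \frac{- 2 l + 17}{-13 + n} = \frac{17 - 2 l}{-13 + n}$)
$W{\left(-20,-23 \right)} 128 = \frac{17 - -40}{-13 - 23} \cdot 128 = \frac{17 + 40}{-36} \cdot 128 = \left(- \frac{1}{36}\right) 57 \cdot 128 = \left(- \frac{19}{12}\right) 128 = - \frac{608}{3}$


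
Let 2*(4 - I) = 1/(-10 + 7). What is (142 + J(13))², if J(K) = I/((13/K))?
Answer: 769129/36 ≈ 21365.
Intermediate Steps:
I = 25/6 (I = 4 - 1/(2*(-10 + 7)) = 4 - ½/(-3) = 4 - ½*(-⅓) = 4 + ⅙ = 25/6 ≈ 4.1667)
J(K) = 25*K/78 (J(K) = 25/(6*((13/K))) = 25*(K/13)/6 = 25*K/78)
(142 + J(13))² = (142 + (25/78)*13)² = (142 + 25/6)² = (877/6)² = 769129/36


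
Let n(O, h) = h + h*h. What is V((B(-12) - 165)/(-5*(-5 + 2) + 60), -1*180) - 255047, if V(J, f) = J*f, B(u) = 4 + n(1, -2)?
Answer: -1273327/5 ≈ -2.5467e+5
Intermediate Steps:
n(O, h) = h + h**2
B(u) = 6 (B(u) = 4 - 2*(1 - 2) = 4 - 2*(-1) = 4 + 2 = 6)
V((B(-12) - 165)/(-5*(-5 + 2) + 60), -1*180) - 255047 = ((6 - 165)/(-5*(-5 + 2) + 60))*(-1*180) - 255047 = -159/(-5*(-3) + 60)*(-180) - 255047 = -159/(15 + 60)*(-180) - 255047 = -159/75*(-180) - 255047 = -159*1/75*(-180) - 255047 = -53/25*(-180) - 255047 = 1908/5 - 255047 = -1273327/5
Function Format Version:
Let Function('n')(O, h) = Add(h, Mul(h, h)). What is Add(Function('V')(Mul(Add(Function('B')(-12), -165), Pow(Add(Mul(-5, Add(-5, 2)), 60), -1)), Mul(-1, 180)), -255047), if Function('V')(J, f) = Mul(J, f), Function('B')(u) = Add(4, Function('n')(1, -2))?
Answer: Rational(-1273327, 5) ≈ -2.5467e+5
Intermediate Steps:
Function('n')(O, h) = Add(h, Pow(h, 2))
Function('B')(u) = 6 (Function('B')(u) = Add(4, Mul(-2, Add(1, -2))) = Add(4, Mul(-2, -1)) = Add(4, 2) = 6)
Add(Function('V')(Mul(Add(Function('B')(-12), -165), Pow(Add(Mul(-5, Add(-5, 2)), 60), -1)), Mul(-1, 180)), -255047) = Add(Mul(Mul(Add(6, -165), Pow(Add(Mul(-5, Add(-5, 2)), 60), -1)), Mul(-1, 180)), -255047) = Add(Mul(Mul(-159, Pow(Add(Mul(-5, -3), 60), -1)), -180), -255047) = Add(Mul(Mul(-159, Pow(Add(15, 60), -1)), -180), -255047) = Add(Mul(Mul(-159, Pow(75, -1)), -180), -255047) = Add(Mul(Mul(-159, Rational(1, 75)), -180), -255047) = Add(Mul(Rational(-53, 25), -180), -255047) = Add(Rational(1908, 5), -255047) = Rational(-1273327, 5)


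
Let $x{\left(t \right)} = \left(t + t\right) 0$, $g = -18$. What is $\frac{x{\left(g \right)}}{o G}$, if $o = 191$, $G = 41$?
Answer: $0$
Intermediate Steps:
$x{\left(t \right)} = 0$ ($x{\left(t \right)} = 2 t 0 = 0$)
$\frac{x{\left(g \right)}}{o G} = \frac{0}{191 \cdot 41} = \frac{0}{7831} = 0 \cdot \frac{1}{7831} = 0$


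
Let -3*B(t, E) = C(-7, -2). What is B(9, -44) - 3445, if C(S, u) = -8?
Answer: -10327/3 ≈ -3442.3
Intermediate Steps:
B(t, E) = 8/3 (B(t, E) = -⅓*(-8) = 8/3)
B(9, -44) - 3445 = 8/3 - 3445 = -10327/3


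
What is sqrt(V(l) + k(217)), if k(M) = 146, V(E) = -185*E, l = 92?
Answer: I*sqrt(16874) ≈ 129.9*I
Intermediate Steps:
sqrt(V(l) + k(217)) = sqrt(-185*92 + 146) = sqrt(-17020 + 146) = sqrt(-16874) = I*sqrt(16874)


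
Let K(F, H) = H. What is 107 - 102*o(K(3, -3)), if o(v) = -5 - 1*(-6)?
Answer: 5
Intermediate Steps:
o(v) = 1 (o(v) = -5 + 6 = 1)
107 - 102*o(K(3, -3)) = 107 - 102*1 = 107 - 102 = 5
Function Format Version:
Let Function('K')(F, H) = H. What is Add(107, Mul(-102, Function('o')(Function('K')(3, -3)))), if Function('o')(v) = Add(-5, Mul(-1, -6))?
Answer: 5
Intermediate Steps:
Function('o')(v) = 1 (Function('o')(v) = Add(-5, 6) = 1)
Add(107, Mul(-102, Function('o')(Function('K')(3, -3)))) = Add(107, Mul(-102, 1)) = Add(107, -102) = 5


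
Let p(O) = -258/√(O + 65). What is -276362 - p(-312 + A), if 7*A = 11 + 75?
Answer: -276362 - 258*I*√11501/1643 ≈ -2.7636e+5 - 16.84*I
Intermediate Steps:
A = 86/7 (A = (11 + 75)/7 = (⅐)*86 = 86/7 ≈ 12.286)
p(O) = -258/√(65 + O)
-276362 - p(-312 + A) = -276362 - (-258)/√(65 + (-312 + 86/7)) = -276362 - (-258)/√(65 - 2098/7) = -276362 - (-258)/√(-1643/7) = -276362 - (-258)*(-I*√11501/1643) = -276362 - 258*I*√11501/1643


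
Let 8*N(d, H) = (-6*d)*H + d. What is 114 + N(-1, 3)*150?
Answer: 1731/4 ≈ 432.75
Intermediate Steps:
N(d, H) = d/8 - 3*H*d/4 (N(d, H) = ((-6*d)*H + d)/8 = (-6*H*d + d)/8 = (d - 6*H*d)/8 = d/8 - 3*H*d/4)
114 + N(-1, 3)*150 = 114 + ((⅛)*(-1)*(1 - 6*3))*150 = 114 + ((⅛)*(-1)*(1 - 18))*150 = 114 + ((⅛)*(-1)*(-17))*150 = 114 + (17/8)*150 = 114 + 1275/4 = 1731/4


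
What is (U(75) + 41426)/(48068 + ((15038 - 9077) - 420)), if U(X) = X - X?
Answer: 41426/53609 ≈ 0.77274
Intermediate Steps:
U(X) = 0
(U(75) + 41426)/(48068 + ((15038 - 9077) - 420)) = (0 + 41426)/(48068 + ((15038 - 9077) - 420)) = 41426/(48068 + (5961 - 420)) = 41426/(48068 + 5541) = 41426/53609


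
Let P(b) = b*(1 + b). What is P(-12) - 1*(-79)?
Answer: 211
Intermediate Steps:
P(-12) - 1*(-79) = -12*(1 - 12) - 1*(-79) = -12*(-11) + 79 = 132 + 79 = 211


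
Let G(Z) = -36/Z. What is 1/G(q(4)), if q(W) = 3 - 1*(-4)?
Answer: -7/36 ≈ -0.19444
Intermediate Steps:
q(W) = 7 (q(W) = 3 + 4 = 7)
1/G(q(4)) = 1/(-36/7) = -7/36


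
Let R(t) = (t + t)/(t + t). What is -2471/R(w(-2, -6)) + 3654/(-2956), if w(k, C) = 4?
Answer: -3653965/1478 ≈ -2472.2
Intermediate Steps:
R(t) = 1 (R(t) = (2*t)/((2*t)) = (2*t)*(1/(2*t)) = 1)
-2471/R(w(-2, -6)) + 3654/(-2956) = -2471/1 + 3654/(-2956) = -2471*1 + 3654*(-1/2956) = -2471 - 1827/1478 = -3653965/1478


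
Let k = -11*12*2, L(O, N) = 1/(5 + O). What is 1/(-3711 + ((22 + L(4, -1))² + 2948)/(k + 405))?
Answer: -11421/42104942 ≈ -0.00027125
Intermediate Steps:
k = -264 (k = -132*2 = -264)
1/(-3711 + ((22 + L(4, -1))² + 2948)/(k + 405)) = 1/(-3711 + ((22 + 1/(5 + 4))² + 2948)/(-264 + 405)) = 1/(-3711 + ((22 + 1/9)² + 2948)/141) = 1/(-3711 + ((22 + ⅑)² + 2948)*(1/141)) = 1/(-3711 + ((199/9)² + 2948)*(1/141)) = 1/(-3711 + (39601/81 + 2948)*(1/141)) = 1/(-3711 + (278389/81)*(1/141)) = 1/(-3711 + 278389/11421) = 1/(-42104942/11421) = -11421/42104942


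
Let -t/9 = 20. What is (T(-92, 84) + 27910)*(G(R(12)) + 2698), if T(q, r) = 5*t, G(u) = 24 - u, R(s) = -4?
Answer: 73629260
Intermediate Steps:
t = -180 (t = -9*20 = -180)
T(q, r) = -900 (T(q, r) = 5*(-180) = -900)
(T(-92, 84) + 27910)*(G(R(12)) + 2698) = (-900 + 27910)*((24 - 1*(-4)) + 2698) = 27010*((24 + 4) + 2698) = 27010*(28 + 2698) = 27010*2726 = 73629260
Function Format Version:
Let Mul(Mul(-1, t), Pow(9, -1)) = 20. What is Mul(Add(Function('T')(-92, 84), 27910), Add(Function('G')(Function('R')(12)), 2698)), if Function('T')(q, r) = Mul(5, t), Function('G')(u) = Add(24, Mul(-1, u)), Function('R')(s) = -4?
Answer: 73629260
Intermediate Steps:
t = -180 (t = Mul(-9, 20) = -180)
Function('T')(q, r) = -900 (Function('T')(q, r) = Mul(5, -180) = -900)
Mul(Add(Function('T')(-92, 84), 27910), Add(Function('G')(Function('R')(12)), 2698)) = Mul(Add(-900, 27910), Add(Add(24, Mul(-1, -4)), 2698)) = Mul(27010, Add(Add(24, 4), 2698)) = Mul(27010, Add(28, 2698)) = Mul(27010, 2726) = 73629260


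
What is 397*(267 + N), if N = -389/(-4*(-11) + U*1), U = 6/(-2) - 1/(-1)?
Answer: 4297525/42 ≈ 1.0232e+5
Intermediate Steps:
U = -2 (U = 6*(-1/2) - 1*(-1) = -3 + 1 = -2)
N = -389/42 (N = -389/(-4*(-11) - 2*1) = -389/(44 - 2) = -389/42 ≈ -9.2619)
397*(267 + N) = 397*(267 - 389/42) = 397*(10825/42) = 4297525/42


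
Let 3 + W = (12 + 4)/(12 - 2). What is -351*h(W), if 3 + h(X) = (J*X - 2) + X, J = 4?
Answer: 4212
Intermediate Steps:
W = -7/5 (W = -3 + (12 + 4)/(12 - 2) = -3 + 16/10 = -3 + 16*(⅒) = -3 + 8/5 = -7/5 ≈ -1.4000)
h(X) = -5 + 5*X (h(X) = -3 + ((4*X - 2) + X) = -3 + ((-2 + 4*X) + X) = -3 + (-2 + 5*X) = -5 + 5*X)
-351*h(W) = -351*(-5 + 5*(-7/5)) = -351*(-5 - 7) = -351*(-12) = 4212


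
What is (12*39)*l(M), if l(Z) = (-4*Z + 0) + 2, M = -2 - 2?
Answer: 8424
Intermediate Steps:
M = -4
l(Z) = 2 - 4*Z (l(Z) = -4*Z + 2 = 2 - 4*Z)
(12*39)*l(M) = (12*39)*(2 - 4*(-4)) = 468*(2 + 16) = 468*18 = 8424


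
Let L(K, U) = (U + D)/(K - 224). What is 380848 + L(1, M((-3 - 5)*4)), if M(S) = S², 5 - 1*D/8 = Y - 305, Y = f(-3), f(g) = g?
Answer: 84925576/223 ≈ 3.8083e+5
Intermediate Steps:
Y = -3
D = 2504 (D = 40 - 8*(-3 - 305) = 40 - 8*(-308) = 40 + 2464 = 2504)
L(K, U) = (2504 + U)/(-224 + K) (L(K, U) = (U + 2504)/(K - 224) = (2504 + U)/(-224 + K))
380848 + L(1, M((-3 - 5)*4)) = 380848 + (2504 + ((-3 - 5)*4)²)/(-224 + 1) = 380848 + (2504 + (-8*4)²)/(-223) = 380848 - (2504 + (-32)²)/223 = 380848 - (2504 + 1024)/223 = 380848 - 1/223*3528 = 380848 - 3528/223 = 84925576/223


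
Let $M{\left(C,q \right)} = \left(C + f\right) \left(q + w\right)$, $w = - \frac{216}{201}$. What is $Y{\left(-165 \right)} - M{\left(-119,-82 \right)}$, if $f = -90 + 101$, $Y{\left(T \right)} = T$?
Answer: $- \frac{612183}{67} \approx -9137.1$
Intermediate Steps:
$f = 11$
$w = - \frac{72}{67}$ ($w = \left(-216\right) \frac{1}{201} = - \frac{72}{67} \approx -1.0746$)
$M{\left(C,q \right)} = \left(11 + C\right) \left(- \frac{72}{67} + q\right)$ ($M{\left(C,q \right)} = \left(C + 11\right) \left(q - \frac{72}{67}\right) = \left(11 + C\right) \left(- \frac{72}{67} + q\right)$)
$Y{\left(-165 \right)} - M{\left(-119,-82 \right)} = -165 - \left(- \frac{792}{67} + 11 \left(-82\right) - - \frac{8568}{67} - -9758\right) = -165 - \left(- \frac{792}{67} - 902 + \frac{8568}{67} + 9758\right) = -165 - \frac{601128}{67} = - \frac{612183}{67}$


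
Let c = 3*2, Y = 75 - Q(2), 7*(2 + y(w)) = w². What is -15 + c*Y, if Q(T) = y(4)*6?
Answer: 2973/7 ≈ 424.71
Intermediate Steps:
y(w) = -2 + w²/7
Q(T) = 12/7 (Q(T) = (-2 + (⅐)*4²)*6 = (-2 + (⅐)*16)*6 = (-2 + 16/7)*6 = (2/7)*6 = 12/7)
Y = 513/7 (Y = 75 - 1*12/7 = 75 - 12/7 = 513/7 ≈ 73.286)
c = 6
-15 + c*Y = -15 + 6*(513/7) = -15 + 3078/7 = 2973/7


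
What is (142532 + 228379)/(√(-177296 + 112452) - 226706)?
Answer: -14014624861/8565945880 - 123637*I*√16211/8565945880 ≈ -1.6361 - 0.0018377*I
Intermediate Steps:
(142532 + 228379)/(√(-177296 + 112452) - 226706) = 370911/(√(-64844) - 226706) = 370911/(2*I*√16211 - 226706) = 370911/(-226706 + 2*I*√16211)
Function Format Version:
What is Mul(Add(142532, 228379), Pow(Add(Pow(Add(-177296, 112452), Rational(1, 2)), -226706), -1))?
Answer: Add(Rational(-14014624861, 8565945880), Mul(Rational(-123637, 8565945880), I, Pow(16211, Rational(1, 2)))) ≈ Add(-1.6361, Mul(-0.0018377, I))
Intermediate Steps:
Mul(Add(142532, 228379), Pow(Add(Pow(Add(-177296, 112452), Rational(1, 2)), -226706), -1)) = Mul(370911, Pow(Add(Pow(-64844, Rational(1, 2)), -226706), -1)) = Mul(370911, Pow(Add(Mul(2, I, Pow(16211, Rational(1, 2))), -226706), -1)) = Mul(370911, Pow(Add(-226706, Mul(2, I, Pow(16211, Rational(1, 2)))), -1))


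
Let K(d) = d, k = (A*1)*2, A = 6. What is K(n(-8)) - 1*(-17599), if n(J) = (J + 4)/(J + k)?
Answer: 17598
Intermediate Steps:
k = 12 (k = (6*1)*2 = 6*2 = 12)
n(J) = (4 + J)/(12 + J) (n(J) = (J + 4)/(J + 12) = (4 + J)/(12 + J))
K(n(-8)) - 1*(-17599) = (4 - 8)/(12 - 8) - 1*(-17599) = -4/4 + 17599 = (1/4)*(-4) + 17599 = -1 + 17599 = 17598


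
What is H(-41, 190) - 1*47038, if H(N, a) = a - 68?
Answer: -46916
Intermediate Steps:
H(N, a) = -68 + a
H(-41, 190) - 1*47038 = (-68 + 190) - 1*47038 = 122 - 47038 = -46916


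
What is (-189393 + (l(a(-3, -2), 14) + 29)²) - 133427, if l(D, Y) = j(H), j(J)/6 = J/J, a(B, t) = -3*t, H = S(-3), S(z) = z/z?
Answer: -321595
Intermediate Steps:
S(z) = 1
H = 1
j(J) = 6 (j(J) = 6*(J/J) = 6*1 = 6)
l(D, Y) = 6
(-189393 + (l(a(-3, -2), 14) + 29)²) - 133427 = (-189393 + (6 + 29)²) - 133427 = (-189393 + 35²) - 133427 = (-189393 + 1225) - 133427 = -188168 - 133427 = -321595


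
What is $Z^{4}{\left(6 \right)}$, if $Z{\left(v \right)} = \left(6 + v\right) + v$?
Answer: $104976$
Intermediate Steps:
$Z{\left(v \right)} = 6 + 2 v$
$Z^{4}{\left(6 \right)} = \left(6 + 2 \cdot 6\right)^{4} = \left(6 + 12\right)^{4} = 18^{4} = 104976$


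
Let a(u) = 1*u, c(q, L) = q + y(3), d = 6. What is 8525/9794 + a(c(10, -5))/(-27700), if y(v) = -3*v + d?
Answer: 118036971/135646900 ≈ 0.87018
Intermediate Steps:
y(v) = 6 - 3*v (y(v) = -3*v + 6 = 6 - 3*v)
c(q, L) = -3 + q (c(q, L) = q + (6 - 3*3) = q + (6 - 9) = q - 3 = -3 + q)
a(u) = u
8525/9794 + a(c(10, -5))/(-27700) = 8525/9794 + (-3 + 10)/(-27700) = 8525*(1/9794) + 7*(-1/27700) = 8525/9794 - 7/27700 = 118036971/135646900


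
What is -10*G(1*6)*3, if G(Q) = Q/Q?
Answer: -30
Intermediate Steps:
G(Q) = 1
-10*G(1*6)*3 = -10*1*3 = -10*3 = -30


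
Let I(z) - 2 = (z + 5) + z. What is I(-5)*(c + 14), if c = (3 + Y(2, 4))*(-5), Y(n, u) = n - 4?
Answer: -27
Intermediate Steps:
Y(n, u) = -4 + n
I(z) = 7 + 2*z (I(z) = 2 + ((z + 5) + z) = 2 + ((5 + z) + z) = 2 + (5 + 2*z) = 7 + 2*z)
c = -5 (c = (3 + (-4 + 2))*(-5) = (3 - 2)*(-5) = 1*(-5) = -5)
I(-5)*(c + 14) = (7 + 2*(-5))*(-5 + 14) = (7 - 10)*9 = -3*9 = -27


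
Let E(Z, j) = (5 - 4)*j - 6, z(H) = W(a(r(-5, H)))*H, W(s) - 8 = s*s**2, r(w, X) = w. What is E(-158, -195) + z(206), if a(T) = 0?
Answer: 1447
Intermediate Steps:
W(s) = 8 + s**3 (W(s) = 8 + s*s**2 = 8 + s**3)
z(H) = 8*H (z(H) = (8 + 0**3)*H = (8 + 0)*H = 8*H)
E(Z, j) = -6 + j (E(Z, j) = 1*j - 6 = j - 6 = -6 + j)
E(-158, -195) + z(206) = (-6 - 195) + 8*206 = -201 + 1648 = 1447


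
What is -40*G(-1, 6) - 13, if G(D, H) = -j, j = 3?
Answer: 107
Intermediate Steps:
G(D, H) = -3 (G(D, H) = -1*3 = -3)
-40*G(-1, 6) - 13 = -40*(-3) - 13 = 120 - 13 = 107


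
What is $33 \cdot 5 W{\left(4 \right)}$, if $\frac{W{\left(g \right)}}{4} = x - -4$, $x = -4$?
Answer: $0$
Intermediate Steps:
$W{\left(g \right)} = 0$ ($W{\left(g \right)} = 4 \left(-4 - -4\right) = 4 \left(-4 + 4\right) = 4 \cdot 0 = 0$)
$33 \cdot 5 W{\left(4 \right)} = 33 \cdot 5 \cdot 0 = 165 \cdot 0 = 0$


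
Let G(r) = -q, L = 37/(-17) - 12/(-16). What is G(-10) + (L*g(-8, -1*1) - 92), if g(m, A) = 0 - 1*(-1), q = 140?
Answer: -15873/68 ≈ -233.43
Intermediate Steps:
g(m, A) = 1 (g(m, A) = 0 + 1 = 1)
L = -97/68 (L = 37*(-1/17) - 12*(-1/16) = -37/17 + ¾ = -97/68 ≈ -1.4265)
G(r) = -140 (G(r) = -1*140 = -140)
G(-10) + (L*g(-8, -1*1) - 92) = -140 + (-97/68*1 - 92) = -140 + (-97/68 - 92) = -140 - 6353/68 = -15873/68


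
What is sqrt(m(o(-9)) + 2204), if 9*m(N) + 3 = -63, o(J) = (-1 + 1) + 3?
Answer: sqrt(19770)/3 ≈ 46.869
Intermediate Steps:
o(J) = 3 (o(J) = 0 + 3 = 3)
m(N) = -22/3 (m(N) = -1/3 + (1/9)*(-63) = -1/3 - 7 = -22/3)
sqrt(m(o(-9)) + 2204) = sqrt(-22/3 + 2204) = sqrt(6590/3) = sqrt(19770)/3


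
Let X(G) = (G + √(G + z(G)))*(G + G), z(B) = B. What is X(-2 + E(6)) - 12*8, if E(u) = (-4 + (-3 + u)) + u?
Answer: -78 + 6*√6 ≈ -63.303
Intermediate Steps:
E(u) = -7 + 2*u (E(u) = (-7 + u) + u = -7 + 2*u)
X(G) = 2*G*(G + √2*√G) (X(G) = (G + √(G + G))*(G + G) = (G + √(2*G))*(2*G) = (G + √2*√G)*(2*G) = 2*G*(G + √2*√G))
X(-2 + E(6)) - 12*8 = 2*(-2 + (-7 + 2*6))*((-2 + (-7 + 2*6)) + √2*√(-2 + (-7 + 2*6))) - 12*8 = 2*(-2 + (-7 + 12))*((-2 + (-7 + 12)) + √2*√(-2 + (-7 + 12))) - 96 = 2*(-2 + 5)*((-2 + 5) + √2*√(-2 + 5)) - 96 = 2*3*(3 + √2*√3) - 96 = 2*3*(3 + √6) - 96 = (18 + 6*√6) - 96 = -78 + 6*√6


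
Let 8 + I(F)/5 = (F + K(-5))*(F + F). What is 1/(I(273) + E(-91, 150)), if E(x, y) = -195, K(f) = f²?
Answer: 1/813305 ≈ 1.2296e-6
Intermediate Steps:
I(F) = -40 + 10*F*(25 + F) (I(F) = -40 + 5*((F + (-5)²)*(F + F)) = -40 + 5*((F + 25)*(2*F)) = -40 + 5*((25 + F)*(2*F)) = -40 + 5*(2*F*(25 + F)) = -40 + 10*F*(25 + F))
1/(I(273) + E(-91, 150)) = 1/((-40 + 10*273² + 250*273) - 195) = 1/((-40 + 10*74529 + 68250) - 195) = 1/((-40 + 745290 + 68250) - 195) = 1/(813500 - 195) = 1/813305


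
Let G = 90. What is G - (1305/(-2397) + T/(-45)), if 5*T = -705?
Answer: 1047622/11985 ≈ 87.411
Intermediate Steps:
T = -141 (T = (⅕)*(-705) = -141)
G - (1305/(-2397) + T/(-45)) = 90 - (1305/(-2397) - 141/(-45)) = 90 - (1305*(-1/2397) - 141*(-1/45)) = 90 - (-435/799 + 47/15) = 90 - 1*31028/11985 = 90 - 31028/11985 = 1047622/11985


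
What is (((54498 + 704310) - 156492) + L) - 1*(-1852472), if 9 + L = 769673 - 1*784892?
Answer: 2439560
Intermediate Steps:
L = -15228 (L = -9 + (769673 - 1*784892) = -9 + (769673 - 784892) = -9 - 15219 = -15228)
(((54498 + 704310) - 156492) + L) - 1*(-1852472) = (((54498 + 704310) - 156492) - 15228) - 1*(-1852472) = ((758808 - 156492) - 15228) + 1852472 = (602316 - 15228) + 1852472 = 587088 + 1852472 = 2439560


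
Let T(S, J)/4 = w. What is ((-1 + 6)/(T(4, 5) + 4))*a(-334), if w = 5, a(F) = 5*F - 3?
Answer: -8365/24 ≈ -348.54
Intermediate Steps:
a(F) = -3 + 5*F
T(S, J) = 20 (T(S, J) = 4*5 = 20)
((-1 + 6)/(T(4, 5) + 4))*a(-334) = ((-1 + 6)/(20 + 4))*(-3 + 5*(-334)) = (5/24)*(-3 - 1670) = (5*(1/24))*(-1673) = (5/24)*(-1673) = -8365/24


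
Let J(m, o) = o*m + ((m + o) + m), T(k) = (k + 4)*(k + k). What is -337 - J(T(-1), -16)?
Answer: -405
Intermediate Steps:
T(k) = 2*k*(4 + k) (T(k) = (4 + k)*(2*k) = 2*k*(4 + k))
J(m, o) = o + 2*m + m*o (J(m, o) = m*o + (o + 2*m) = o + 2*m + m*o)
-337 - J(T(-1), -16) = -337 - (-16 + 2*(2*(-1)*(4 - 1)) + (2*(-1)*(4 - 1))*(-16)) = -337 - (-16 + 2*(2*(-1)*3) + (2*(-1)*3)*(-16)) = -337 - (-16 + 2*(-6) - 6*(-16)) = -337 - (-16 - 12 + 96) = -337 - 1*68 = -337 - 68 = -405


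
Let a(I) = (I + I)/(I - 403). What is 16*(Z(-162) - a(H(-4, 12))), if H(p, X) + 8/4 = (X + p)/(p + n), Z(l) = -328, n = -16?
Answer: -10638080/2027 ≈ -5248.2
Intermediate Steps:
H(p, X) = -2 + (X + p)/(-16 + p) (H(p, X) = -2 + (X + p)/(p - 16) = -2 + (X + p)/(-16 + p))
a(I) = 2*I/(-403 + I) (a(I) = (2*I)/(-403 + I) = 2*I/(-403 + I))
16*(Z(-162) - a(H(-4, 12))) = 16*(-328 - 2*(32 + 12 - 1*(-4))/(-16 - 4)/(-403 + (32 + 12 - 1*(-4))/(-16 - 4))) = 16*(-328 - 2*(32 + 12 + 4)/(-20)/(-403 + (32 + 12 + 4)/(-20))) = 16*(-328 - 2*(-1/20*48)/(-403 - 1/20*48)) = 16*(-328 - 2*(-12)/(5*(-403 - 12/5))) = 16*(-328 - 2*(-12)/(5*(-2027/5))) = 16*(-328 - 2*(-12)*(-5)/(5*2027)) = 16*(-328 - 1*24/2027) = 16*(-328 - 24/2027) = 16*(-664880/2027) = -10638080/2027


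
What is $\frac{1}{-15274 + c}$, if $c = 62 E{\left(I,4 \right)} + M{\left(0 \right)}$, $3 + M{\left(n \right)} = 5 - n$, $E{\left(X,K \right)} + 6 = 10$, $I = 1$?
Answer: $- \frac{1}{15024} \approx -6.656 \cdot 10^{-5}$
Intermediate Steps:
$E{\left(X,K \right)} = 4$ ($E{\left(X,K \right)} = -6 + 10 = 4$)
$M{\left(n \right)} = 2 - n$ ($M{\left(n \right)} = -3 - \left(-5 + n\right) = 2 - n$)
$c = 250$ ($c = 62 \cdot 4 + \left(2 - 0\right) = 248 + \left(2 + 0\right) = 248 + 2 = 250$)
$\frac{1}{-15274 + c} = \frac{1}{-15274 + 250} = \frac{1}{-15024} = - \frac{1}{15024}$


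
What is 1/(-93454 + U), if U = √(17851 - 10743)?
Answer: -46727/4366821504 - √1777/4366821504 ≈ -1.0710e-5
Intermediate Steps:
U = 2*√1777 (U = √7108 = 2*√1777 ≈ 84.309)
1/(-93454 + U) = 1/(-93454 + 2*√1777)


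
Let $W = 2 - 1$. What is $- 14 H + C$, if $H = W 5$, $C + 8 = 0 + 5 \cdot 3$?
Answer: $-63$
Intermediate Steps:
$W = 1$
$C = 7$ ($C = -8 + \left(0 + 5 \cdot 3\right) = -8 + \left(0 + 15\right) = -8 + 15 = 7$)
$H = 5$ ($H = 1 \cdot 5 = 5$)
$- 14 H + C = \left(-14\right) 5 + 7 = -70 + 7 = -63$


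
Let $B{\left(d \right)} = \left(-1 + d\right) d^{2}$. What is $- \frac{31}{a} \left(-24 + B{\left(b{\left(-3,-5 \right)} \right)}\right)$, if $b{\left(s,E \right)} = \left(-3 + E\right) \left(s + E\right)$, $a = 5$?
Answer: $- \frac{7998744}{5} \approx -1.5997 \cdot 10^{6}$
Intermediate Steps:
$b{\left(s,E \right)} = \left(-3 + E\right) \left(E + s\right)$
$B{\left(d \right)} = d^{2} \left(-1 + d\right)$
$- \frac{31}{a} \left(-24 + B{\left(b{\left(-3,-5 \right)} \right)}\right) = - \frac{31}{5} \left(-24 + \left(\left(-5\right)^{2} - -15 - -9 - -15\right)^{2} \left(-1 - \left(-39 - 25\right)\right)\right) = \left(-31\right) \frac{1}{5} \left(-24 + \left(25 + 15 + 9 + 15\right)^{2} \left(-1 + \left(25 + 15 + 9 + 15\right)\right)\right) = - \frac{31 \left(-24 + 64^{2} \left(-1 + 64\right)\right)}{5} = - \frac{31 \left(-24 + 4096 \cdot 63\right)}{5} = - \frac{31 \left(-24 + 258048\right)}{5} = \left(- \frac{31}{5}\right) 258024 = - \frac{7998744}{5}$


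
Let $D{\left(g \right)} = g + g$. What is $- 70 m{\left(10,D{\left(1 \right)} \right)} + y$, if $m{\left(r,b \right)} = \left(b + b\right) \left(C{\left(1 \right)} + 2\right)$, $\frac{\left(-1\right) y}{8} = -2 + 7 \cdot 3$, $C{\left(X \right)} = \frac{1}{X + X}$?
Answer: $-852$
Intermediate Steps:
$C{\left(X \right)} = \frac{1}{2 X}$
$y = -152$ ($y = - 8 \left(-2 + 7 \cdot 3\right) = - 8 \left(-2 + 21\right) = \left(-8\right) 19 = -152$)
$D{\left(g \right)} = 2 g$
$m{\left(r,b \right)} = 5 b$ ($m{\left(r,b \right)} = \left(b + b\right) \left(\frac{1}{2 \cdot 1} + 2\right) = 2 b \left(\frac{1}{2} \cdot 1 + 2\right) = 2 b \left(\frac{1}{2} + 2\right) = 2 b \frac{5}{2} = 5 b$)
$- 70 m{\left(10,D{\left(1 \right)} \right)} + y = - 70 \cdot 5 \cdot 2 \cdot 1 - 152 = - 70 \cdot 5 \cdot 2 - 152 = \left(-70\right) 10 - 152 = -700 - 152 = -852$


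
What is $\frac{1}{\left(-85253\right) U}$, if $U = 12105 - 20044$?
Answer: $\frac{1}{676823567} \approx 1.4775 \cdot 10^{-9}$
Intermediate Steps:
$U = -7939$ ($U = 12105 - 20044 = -7939$)
$\frac{1}{\left(-85253\right) U} = \frac{1}{\left(-85253\right) \left(-7939\right)} = \left(- \frac{1}{85253}\right) \left(- \frac{1}{7939}\right) = \frac{1}{676823567}$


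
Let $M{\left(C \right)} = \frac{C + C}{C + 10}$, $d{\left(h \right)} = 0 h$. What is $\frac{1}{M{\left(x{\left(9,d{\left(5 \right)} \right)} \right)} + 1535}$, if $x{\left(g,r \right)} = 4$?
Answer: $\frac{7}{10749} \approx 0.00065122$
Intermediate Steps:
$d{\left(h \right)} = 0$
$M{\left(C \right)} = \frac{2 C}{10 + C}$
$\frac{1}{M{\left(x{\left(9,d{\left(5 \right)} \right)} \right)} + 1535} = \frac{1}{2 \cdot 4 \frac{1}{10 + 4} + 1535} = \frac{1}{2 \cdot 4 \cdot \frac{1}{14} + 1535} = \frac{1}{\frac{4}{7} + 1535} = \frac{1}{\frac{10749}{7}} = \frac{7}{10749}$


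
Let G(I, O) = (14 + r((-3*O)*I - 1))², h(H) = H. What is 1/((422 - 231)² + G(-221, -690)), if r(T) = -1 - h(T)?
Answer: 1/209291646737 ≈ 4.7780e-12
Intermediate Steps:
r(T) = -1 - T
G(I, O) = (14 + 3*I*O)² (G(I, O) = (14 + (-1 - ((-3*O)*I - 1)))² = (14 + (-1 - (-3*I*O - 1)))² = (14 + (-1 - (-1 - 3*I*O)))² = (14 + (-1 + (1 + 3*I*O)))² = (14 + 3*I*O)²)
1/((422 - 231)² + G(-221, -690)) = 1/((422 - 231)² + (14 + 3*(-221)*(-690))²) = 1/(191² + (14 + 457470)²) = 1/(36481 + 457484²) = 1/(36481 + 209291610256) = 1/209291646737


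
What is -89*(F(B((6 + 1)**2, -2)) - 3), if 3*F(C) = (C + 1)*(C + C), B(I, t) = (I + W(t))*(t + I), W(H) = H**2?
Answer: -1104947015/3 ≈ -3.6832e+8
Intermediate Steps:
B(I, t) = (I + t)*(I + t**2) (B(I, t) = (I + t**2)*(t + I) = (I + t**2)*(I + t) = (I + t)*(I + t**2))
F(C) = 2*C*(1 + C)/3 (F(C) = ((C + 1)*(C + C))/3 = ((1 + C)*(2*C))/3 = (2*C*(1 + C))/3 = 2*C*(1 + C)/3)
-89*(F(B((6 + 1)**2, -2)) - 3) = -89*(2*(((6 + 1)**2)**2 + (-2)**3 + (6 + 1)**2*(-2) + (6 + 1)**2*(-2)**2)*(1 + (((6 + 1)**2)**2 + (-2)**3 + (6 + 1)**2*(-2) + (6 + 1)**2*(-2)**2))/3 - 3) = -89*(2*((7**2)**2 - 8 + 7**2*(-2) + 7**2*4)*(1 + ((7**2)**2 - 8 + 7**2*(-2) + 7**2*4))/3 - 3) = -89*(2*(49**2 - 8 + 49*(-2) + 49*4)*(1 + (49**2 - 8 + 49*(-2) + 49*4))/3 - 3) = -89*(2*(2401 - 8 - 98 + 196)*(1 + (2401 - 8 - 98 + 196))/3 - 3) = -89*((2/3)*2491*(1 + 2491) - 3) = -89*((2/3)*2491*2492 - 3) = -89*(12415144/3 - 3) = -89*12415135/3 = -1104947015/3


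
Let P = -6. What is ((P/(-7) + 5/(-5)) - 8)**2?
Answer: 3249/49 ≈ 66.306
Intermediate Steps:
((P/(-7) + 5/(-5)) - 8)**2 = ((-6/(-7) + 5/(-5)) - 8)**2 = ((-6*(-1/7) + 5*(-1/5)) - 8)**2 = ((6/7 - 1) - 8)**2 = (-1/7 - 8)**2 = (-57/7)**2 = 3249/49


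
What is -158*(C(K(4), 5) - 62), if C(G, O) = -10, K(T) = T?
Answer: 11376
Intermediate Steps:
-158*(C(K(4), 5) - 62) = -158*(-10 - 62) = -158*(-72) = 11376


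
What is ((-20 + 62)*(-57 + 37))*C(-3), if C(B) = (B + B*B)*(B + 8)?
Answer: -25200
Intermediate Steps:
C(B) = (8 + B)*(B + B²) (C(B) = (B + B²)*(8 + B) = (8 + B)*(B + B²))
((-20 + 62)*(-57 + 37))*C(-3) = ((-20 + 62)*(-57 + 37))*(-3*(8 + (-3)² + 9*(-3))) = (42*(-20))*(-3*(8 + 9 - 27)) = -(-2520)*(-10) = -840*30 = -25200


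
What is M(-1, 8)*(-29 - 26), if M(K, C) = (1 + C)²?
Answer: -4455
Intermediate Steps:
M(-1, 8)*(-29 - 26) = (1 + 8)²*(-29 - 26) = 9²*(-55) = 81*(-55) = -4455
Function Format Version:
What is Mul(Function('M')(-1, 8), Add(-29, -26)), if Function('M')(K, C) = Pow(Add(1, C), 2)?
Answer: -4455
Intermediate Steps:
Mul(Function('M')(-1, 8), Add(-29, -26)) = Mul(Pow(Add(1, 8), 2), Add(-29, -26)) = Mul(Pow(9, 2), -55) = Mul(81, -55) = -4455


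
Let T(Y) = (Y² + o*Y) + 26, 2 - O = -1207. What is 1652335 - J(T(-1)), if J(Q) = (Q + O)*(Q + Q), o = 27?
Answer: 1652335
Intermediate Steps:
O = 1209 (O = 2 - 1*(-1207) = 2 + 1207 = 1209)
T(Y) = 26 + Y² + 27*Y (T(Y) = (Y² + 27*Y) + 26 = 26 + Y² + 27*Y)
J(Q) = 2*Q*(1209 + Q) (J(Q) = (Q + 1209)*(Q + Q) = (1209 + Q)*(2*Q) = 2*Q*(1209 + Q))
1652335 - J(T(-1)) = 1652335 - 2*(26 + (-1)² + 27*(-1))*(1209 + (26 + (-1)² + 27*(-1))) = 1652335 - 2*(26 + 1 - 27)*(1209 + (26 + 1 - 27)) = 1652335 - 2*0*(1209 + 0) = 1652335 - 2*0*1209 = 1652335 - 1*0 = 1652335 + 0 = 1652335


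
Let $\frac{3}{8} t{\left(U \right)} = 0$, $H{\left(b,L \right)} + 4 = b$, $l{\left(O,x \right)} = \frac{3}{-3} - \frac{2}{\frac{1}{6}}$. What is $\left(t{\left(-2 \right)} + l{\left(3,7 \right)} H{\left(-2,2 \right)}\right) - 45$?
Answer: $33$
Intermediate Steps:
$l{\left(O,x \right)} = -13$ ($l{\left(O,x \right)} = 3 \left(- \frac{1}{3}\right) - 2 \frac{1}{\frac{1}{6}} = -1 - 12 = -13$)
$H{\left(b,L \right)} = -4 + b$
$t{\left(U \right)} = 0$ ($t{\left(U \right)} = \frac{8}{3} \cdot 0 = 0$)
$\left(t{\left(-2 \right)} + l{\left(3,7 \right)} H{\left(-2,2 \right)}\right) - 45 = \left(0 - 13 \left(-4 - 2\right)\right) - 45 = \left(0 - -78\right) - 45 = \left(0 + 78\right) - 45 = 78 - 45 = 33$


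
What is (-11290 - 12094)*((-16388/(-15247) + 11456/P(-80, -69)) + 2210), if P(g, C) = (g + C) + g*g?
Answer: -62429358339440/1206443 ≈ -5.1747e+7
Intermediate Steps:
P(g, C) = C + g + g**2 (P(g, C) = (C + g) + g**2 = C + g + g**2)
(-11290 - 12094)*((-16388/(-15247) + 11456/P(-80, -69)) + 2210) = (-11290 - 12094)*((-16388/(-15247) + 11456/(-69 - 80 + (-80)**2)) + 2210) = -23384*((-16388*(-1/15247) + 11456/(-69 - 80 + 6400)) + 2210) = -23384*((16388/15247 + 11456/6251) + 2210) = -23384*(277111020/95308997 + 2210) = -23384*210909994390/95308997 = -62429358339440/1206443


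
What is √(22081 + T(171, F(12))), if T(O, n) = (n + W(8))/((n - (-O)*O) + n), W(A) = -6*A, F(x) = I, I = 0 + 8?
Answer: √18900717643689/29257 ≈ 148.60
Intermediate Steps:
I = 8
F(x) = 8
T(O, n) = (-48 + n)/(O² + 2*n) (T(O, n) = (n - 6*8)/((n - (-O)*O) + n) = (n - 48)/((n - (-1)*O²) + n) = (-48 + n)/((n + O²) + n) = (-48 + n)/(O² + 2*n))
√(22081 + T(171, F(12))) = √(22081 + (-48 + 8)/(171² + 2*8)) = √(22081 - 40/(29241 + 16)) = √(22081 - 40/29257) = √(646023777/29257) = √18900717643689/29257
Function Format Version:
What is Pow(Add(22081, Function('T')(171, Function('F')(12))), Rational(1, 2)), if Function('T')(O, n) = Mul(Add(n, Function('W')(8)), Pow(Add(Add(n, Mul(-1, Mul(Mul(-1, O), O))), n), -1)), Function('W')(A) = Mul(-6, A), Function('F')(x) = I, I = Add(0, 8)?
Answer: Mul(Rational(1, 29257), Pow(18900717643689, Rational(1, 2))) ≈ 148.60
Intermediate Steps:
I = 8
Function('F')(x) = 8
Function('T')(O, n) = Mul(Pow(Add(Pow(O, 2), Mul(2, n)), -1), Add(-48, n)) (Function('T')(O, n) = Mul(Add(n, Mul(-6, 8)), Pow(Add(Add(n, Mul(-1, Mul(Mul(-1, O), O))), n), -1)) = Mul(Add(n, -48), Pow(Add(Add(n, Mul(-1, Mul(-1, Pow(O, 2)))), n), -1)) = Mul(Add(-48, n), Pow(Add(Add(n, Pow(O, 2)), n), -1)) = Mul(Add(-48, n), Pow(Add(Pow(O, 2), Mul(2, n)), -1)) = Mul(Pow(Add(Pow(O, 2), Mul(2, n)), -1), Add(-48, n)))
Pow(Add(22081, Function('T')(171, Function('F')(12))), Rational(1, 2)) = Pow(Add(22081, Mul(Pow(Add(Pow(171, 2), Mul(2, 8)), -1), Add(-48, 8))), Rational(1, 2)) = Pow(Add(22081, Mul(Pow(Add(29241, 16), -1), -40)), Rational(1, 2)) = Pow(Add(22081, Mul(Pow(29257, -1), -40)), Rational(1, 2)) = Pow(Add(22081, Mul(Rational(1, 29257), -40)), Rational(1, 2)) = Pow(Add(22081, Rational(-40, 29257)), Rational(1, 2)) = Pow(Rational(646023777, 29257), Rational(1, 2)) = Mul(Rational(1, 29257), Pow(18900717643689, Rational(1, 2)))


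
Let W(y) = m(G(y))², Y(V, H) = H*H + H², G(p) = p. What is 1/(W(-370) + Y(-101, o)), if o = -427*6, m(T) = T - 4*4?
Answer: 1/13276684 ≈ 7.5320e-8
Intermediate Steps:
m(T) = -16 + T (m(T) = T - 16 = -16 + T)
o = -2562
Y(V, H) = 2*H² (Y(V, H) = H² + H² = 2*H²)
W(y) = (-16 + y)²
1/(W(-370) + Y(-101, o)) = 1/((-16 - 370)² + 2*(-2562)²) = 1/((-386)² + 2*6563844) = 1/(148996 + 13127688) = 1/13276684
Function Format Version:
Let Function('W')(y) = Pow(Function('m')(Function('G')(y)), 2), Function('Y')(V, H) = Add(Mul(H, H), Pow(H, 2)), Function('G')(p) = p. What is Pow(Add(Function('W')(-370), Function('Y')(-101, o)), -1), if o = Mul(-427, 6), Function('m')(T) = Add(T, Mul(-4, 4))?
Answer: Rational(1, 13276684) ≈ 7.5320e-8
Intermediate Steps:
Function('m')(T) = Add(-16, T) (Function('m')(T) = Add(T, -16) = Add(-16, T))
o = -2562
Function('Y')(V, H) = Mul(2, Pow(H, 2)) (Function('Y')(V, H) = Add(Pow(H, 2), Pow(H, 2)) = Mul(2, Pow(H, 2)))
Function('W')(y) = Pow(Add(-16, y), 2)
Pow(Add(Function('W')(-370), Function('Y')(-101, o)), -1) = Pow(Add(Pow(Add(-16, -370), 2), Mul(2, Pow(-2562, 2))), -1) = Pow(Add(Pow(-386, 2), Mul(2, 6563844)), -1) = Pow(Add(148996, 13127688), -1) = Pow(13276684, -1) = Rational(1, 13276684)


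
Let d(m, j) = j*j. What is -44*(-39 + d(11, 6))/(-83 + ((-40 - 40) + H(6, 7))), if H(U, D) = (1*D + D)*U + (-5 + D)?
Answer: -12/7 ≈ -1.7143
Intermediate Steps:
d(m, j) = j²
H(U, D) = -5 + D + 2*D*U (H(U, D) = (D + D)*U + (-5 + D) = (2*D)*U + (-5 + D) = 2*D*U + (-5 + D) = -5 + D + 2*D*U)
-44*(-39 + d(11, 6))/(-83 + ((-40 - 40) + H(6, 7))) = -44*(-39 + 6²)/(-83 + ((-40 - 40) + (-5 + 7 + 2*7*6))) = -44*(-39 + 36)/(-83 + (-80 + (-5 + 7 + 84))) = -(-132)/(-83 + (-80 + 86)) = -(-132)/(-83 + 6) = -(-132)/(-77) = -(-132)*(-1)/77 = -44*3/77 = -12/7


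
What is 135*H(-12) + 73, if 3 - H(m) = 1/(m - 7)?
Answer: 9217/19 ≈ 485.11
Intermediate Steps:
H(m) = 3 - 1/(-7 + m) (H(m) = 3 - 1/(m - 7) = 3 - 1/(-7 + m))
135*H(-12) + 73 = 135*((-22 + 3*(-12))/(-7 - 12)) + 73 = 135*((-22 - 36)/(-19)) + 73 = 135*(-1/19*(-58)) + 73 = 135*(58/19) + 73 = 7830/19 + 73 = 9217/19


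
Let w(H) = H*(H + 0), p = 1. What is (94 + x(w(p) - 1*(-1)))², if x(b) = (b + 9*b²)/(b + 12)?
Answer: 458329/49 ≈ 9353.7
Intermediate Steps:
w(H) = H² (w(H) = H*H = H²)
x(b) = (b + 9*b²)/(12 + b)
(94 + x(w(p) - 1*(-1)))² = (94 + (1² - 1*(-1))*(1 + 9*(1² - 1*(-1)))/(12 + (1² - 1*(-1))))² = (94 + (1 + 1)*(1 + 9*(1 + 1))/(12 + (1 + 1)))² = (94 + 2*(1 + 9*2)/(12 + 2))² = (94 + 2*(1 + 18)/14)² = (94 + 2*(1/14)*19)² = (94 + 19/7)² = (677/7)² = 458329/49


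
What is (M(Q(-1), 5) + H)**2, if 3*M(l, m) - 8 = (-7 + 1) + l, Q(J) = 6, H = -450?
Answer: 1800964/9 ≈ 2.0011e+5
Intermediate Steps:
M(l, m) = 2/3 + l/3 (M(l, m) = 8/3 + ((-7 + 1) + l)/3 = 8/3 + (-6 + l)/3 = 8/3 + (-2 + l/3) = 2/3 + l/3)
(M(Q(-1), 5) + H)**2 = ((2/3 + (1/3)*6) - 450)**2 = ((2/3 + 2) - 450)**2 = (8/3 - 450)**2 = (-1342/3)**2 = 1800964/9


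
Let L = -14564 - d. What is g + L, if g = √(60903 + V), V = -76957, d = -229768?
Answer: 215204 + I*√16054 ≈ 2.152e+5 + 126.7*I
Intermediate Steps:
g = I*√16054 (g = √(60903 - 76957) = √(-16054) = I*√16054 ≈ 126.7*I)
L = 215204 (L = -14564 - 1*(-229768) = -14564 + 229768 = 215204)
g + L = I*√16054 + 215204 = 215204 + I*√16054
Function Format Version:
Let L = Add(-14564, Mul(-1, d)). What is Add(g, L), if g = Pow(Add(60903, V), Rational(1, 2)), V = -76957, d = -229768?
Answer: Add(215204, Mul(I, Pow(16054, Rational(1, 2)))) ≈ Add(2.1520e+5, Mul(126.70, I))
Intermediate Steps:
g = Mul(I, Pow(16054, Rational(1, 2))) (g = Pow(Add(60903, -76957), Rational(1, 2)) = Pow(-16054, Rational(1, 2)) = Mul(I, Pow(16054, Rational(1, 2))) ≈ Mul(126.70, I))
L = 215204 (L = Add(-14564, Mul(-1, -229768)) = Add(-14564, 229768) = 215204)
Add(g, L) = Add(Mul(I, Pow(16054, Rational(1, 2))), 215204) = Add(215204, Mul(I, Pow(16054, Rational(1, 2))))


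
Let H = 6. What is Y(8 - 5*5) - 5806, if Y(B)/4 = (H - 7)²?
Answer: -5802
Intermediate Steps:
Y(B) = 4 (Y(B) = 4*(6 - 7)² = 4*(-1)² = 4*1 = 4)
Y(8 - 5*5) - 5806 = 4 - 5806 = -5802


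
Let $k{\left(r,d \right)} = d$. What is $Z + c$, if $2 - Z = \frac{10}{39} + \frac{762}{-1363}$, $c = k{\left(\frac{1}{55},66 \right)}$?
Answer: $\frac{3630764}{53157} \approx 68.303$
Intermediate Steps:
$c = 66$
$Z = \frac{122402}{53157}$ ($Z = 2 - \left(\frac{10}{39} + \frac{762}{-1363}\right) = 2 - \left(10 \cdot \frac{1}{39} + 762 \left(- \frac{1}{1363}\right)\right) = 2 - \left(\frac{10}{39} - \frac{762}{1363}\right) = 2 - - \frac{16088}{53157} = 2 + \frac{16088}{53157} = \frac{122402}{53157} \approx 2.3027$)
$Z + c = \frac{122402}{53157} + 66 = \frac{3630764}{53157}$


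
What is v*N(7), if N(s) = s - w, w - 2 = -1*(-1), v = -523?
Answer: -2092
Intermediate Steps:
w = 3 (w = 2 - 1*(-1) = 2 + 1 = 3)
N(s) = -3 + s (N(s) = s - 1*3 = s - 3 = -3 + s)
v*N(7) = -523*(-3 + 7) = -523*4 = -2092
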